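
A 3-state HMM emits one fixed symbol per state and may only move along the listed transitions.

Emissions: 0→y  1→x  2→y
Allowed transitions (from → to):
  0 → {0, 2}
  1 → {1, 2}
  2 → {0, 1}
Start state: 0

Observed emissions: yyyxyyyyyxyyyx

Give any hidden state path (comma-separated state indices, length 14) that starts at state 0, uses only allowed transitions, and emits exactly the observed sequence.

  pos 0: y in {0,2}, choose 0; start
  pos 1: y in {0,2}, choose 0; 0->0 ok
  pos 2: y in {0,2}, choose 2; 0->2 ok
  pos 3: x in {1}, choose 1; 2->1 ok
  pos 4: y in {0,2}, choose 2; 1->2 ok
  pos 5: y in {0,2}, choose 0; 2->0 ok
  pos 6: y in {0,2}, choose 2; 0->2 ok
  pos 7: y in {0,2}, choose 0; 2->0 ok
  pos 8: y in {0,2}, choose 2; 0->2 ok
  pos 9: x in {1}, choose 1; 2->1 ok
  pos 10: y in {0,2}, choose 2; 1->2 ok
  pos 11: y in {0,2}, choose 0; 2->0 ok
  pos 12: y in {0,2}, choose 2; 0->2 ok
  pos 13: x in {1}, choose 1; 2->1 ok

0,0,2,1,2,0,2,0,2,1,2,0,2,1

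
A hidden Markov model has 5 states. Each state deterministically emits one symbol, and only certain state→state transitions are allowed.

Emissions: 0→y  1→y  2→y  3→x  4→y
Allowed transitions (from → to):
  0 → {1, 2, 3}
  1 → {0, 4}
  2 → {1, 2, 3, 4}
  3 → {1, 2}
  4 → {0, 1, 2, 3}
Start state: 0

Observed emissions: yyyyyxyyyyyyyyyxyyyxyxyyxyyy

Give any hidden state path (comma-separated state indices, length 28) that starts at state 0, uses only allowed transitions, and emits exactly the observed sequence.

  t0 'y' -> {0,1,2,4}, take 0 (start)
  t1 'y' -> {0,1,2,4}, take 2 (0->2 ok)
  t2 'y' -> {0,1,2,4}, take 1 (2->1 ok)
  t3 'y' -> {0,1,2,4}, take 0 (1->0 ok)
  t4 'y' -> {0,1,2,4}, take 2 (0->2 ok)
  t5 'x' -> {3}, take 3 (2->3 ok)
  t6 'y' -> {0,1,2,4}, take 1 (3->1 ok)
  t7 'y' -> {0,1,2,4}, take 4 (1->4 ok)
  t8 'y' -> {0,1,2,4}, take 1 (4->1 ok)
  t9 'y' -> {0,1,2,4}, take 4 (1->4 ok)
  t10 'y' -> {0,1,2,4}, take 0 (4->0 ok)
  t11 'y' -> {0,1,2,4}, take 1 (0->1 ok)
  t12 'y' -> {0,1,2,4}, take 0 (1->0 ok)
  t13 'y' -> {0,1,2,4}, take 1 (0->1 ok)
  t14 'y' -> {0,1,2,4}, take 4 (1->4 ok)
  t15 'x' -> {3}, take 3 (4->3 ok)
  t16 'y' -> {0,1,2,4}, take 2 (3->2 ok)
  t17 'y' -> {0,1,2,4}, take 1 (2->1 ok)
  t18 'y' -> {0,1,2,4}, take 0 (1->0 ok)
  t19 'x' -> {3}, take 3 (0->3 ok)
  t20 'y' -> {0,1,2,4}, take 2 (3->2 ok)
  t21 'x' -> {3}, take 3 (2->3 ok)
  t22 'y' -> {0,1,2,4}, take 1 (3->1 ok)
  t23 'y' -> {0,1,2,4}, take 4 (1->4 ok)
  t24 'x' -> {3}, take 3 (4->3 ok)
  t25 'y' -> {0,1,2,4}, take 1 (3->1 ok)
  t26 'y' -> {0,1,2,4}, take 4 (1->4 ok)
  t27 'y' -> {0,1,2,4}, take 0 (4->0 ok)

0,2,1,0,2,3,1,4,1,4,0,1,0,1,4,3,2,1,0,3,2,3,1,4,3,1,4,0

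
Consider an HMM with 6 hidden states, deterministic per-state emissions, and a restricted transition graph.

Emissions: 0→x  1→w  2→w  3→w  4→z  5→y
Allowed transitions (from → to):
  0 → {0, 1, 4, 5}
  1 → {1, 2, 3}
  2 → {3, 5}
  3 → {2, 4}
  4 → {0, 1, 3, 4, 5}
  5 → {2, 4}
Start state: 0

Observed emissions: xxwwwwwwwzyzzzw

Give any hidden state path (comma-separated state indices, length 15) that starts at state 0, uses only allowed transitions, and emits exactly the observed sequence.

0,0,1,1,1,1,3,2,3,4,5,4,4,4,1

  [0] x  {0}  => 0  start
  [1] x  {0}  => 0  0->0 ok
  [2] w  {1,2,3}  => 1  0->1 ok
  [3] w  {1,2,3}  => 1  1->1 ok
  [4] w  {1,2,3}  => 1  1->1 ok
  [5] w  {1,2,3}  => 1  1->1 ok
  [6] w  {1,2,3}  => 3  1->3 ok
  [7] w  {1,2,3}  => 2  3->2 ok
  [8] w  {1,2,3}  => 3  2->3 ok
  [9] z  {4}  => 4  3->4 ok
  [10] y  {5}  => 5  4->5 ok
  [11] z  {4}  => 4  5->4 ok
  [12] z  {4}  => 4  4->4 ok
  [13] z  {4}  => 4  4->4 ok
  [14] w  {1,2,3}  => 1  4->1 ok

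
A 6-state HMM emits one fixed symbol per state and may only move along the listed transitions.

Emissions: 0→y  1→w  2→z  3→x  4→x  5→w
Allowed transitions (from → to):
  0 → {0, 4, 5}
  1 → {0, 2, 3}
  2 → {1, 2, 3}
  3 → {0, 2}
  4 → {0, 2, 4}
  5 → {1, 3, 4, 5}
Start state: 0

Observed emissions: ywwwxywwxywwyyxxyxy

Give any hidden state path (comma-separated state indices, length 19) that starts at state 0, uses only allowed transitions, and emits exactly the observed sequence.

0,5,5,5,4,0,5,5,3,0,5,1,0,0,4,4,0,4,0

  [0] y  {0}  => 0  start
  [1] w  {1,5}  => 5  0->5 ok
  [2] w  {1,5}  => 5  5->5 ok
  [3] w  {1,5}  => 5  5->5 ok
  [4] x  {3,4}  => 4  5->4 ok
  [5] y  {0}  => 0  4->0 ok
  [6] w  {1,5}  => 5  0->5 ok
  [7] w  {1,5}  => 5  5->5 ok
  [8] x  {3,4}  => 3  5->3 ok
  [9] y  {0}  => 0  3->0 ok
  [10] w  {1,5}  => 5  0->5 ok
  [11] w  {1,5}  => 1  5->1 ok
  [12] y  {0}  => 0  1->0 ok
  [13] y  {0}  => 0  0->0 ok
  [14] x  {3,4}  => 4  0->4 ok
  [15] x  {3,4}  => 4  4->4 ok
  [16] y  {0}  => 0  4->0 ok
  [17] x  {3,4}  => 4  0->4 ok
  [18] y  {0}  => 0  4->0 ok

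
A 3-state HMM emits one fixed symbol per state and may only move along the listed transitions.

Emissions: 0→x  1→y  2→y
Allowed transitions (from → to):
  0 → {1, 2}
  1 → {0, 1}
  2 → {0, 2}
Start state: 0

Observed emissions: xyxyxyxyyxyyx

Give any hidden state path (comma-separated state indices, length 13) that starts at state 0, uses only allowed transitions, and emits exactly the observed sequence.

  t0 'x' -> {0}, take 0 (start)
  t1 'y' -> {1,2}, take 2 (0->2 ok)
  t2 'x' -> {0}, take 0 (2->0 ok)
  t3 'y' -> {1,2}, take 2 (0->2 ok)
  t4 'x' -> {0}, take 0 (2->0 ok)
  t5 'y' -> {1,2}, take 2 (0->2 ok)
  t6 'x' -> {0}, take 0 (2->0 ok)
  t7 'y' -> {1,2}, take 1 (0->1 ok)
  t8 'y' -> {1,2}, take 1 (1->1 ok)
  t9 'x' -> {0}, take 0 (1->0 ok)
  t10 'y' -> {1,2}, take 2 (0->2 ok)
  t11 'y' -> {1,2}, take 2 (2->2 ok)
  t12 'x' -> {0}, take 0 (2->0 ok)

0,2,0,2,0,2,0,1,1,0,2,2,0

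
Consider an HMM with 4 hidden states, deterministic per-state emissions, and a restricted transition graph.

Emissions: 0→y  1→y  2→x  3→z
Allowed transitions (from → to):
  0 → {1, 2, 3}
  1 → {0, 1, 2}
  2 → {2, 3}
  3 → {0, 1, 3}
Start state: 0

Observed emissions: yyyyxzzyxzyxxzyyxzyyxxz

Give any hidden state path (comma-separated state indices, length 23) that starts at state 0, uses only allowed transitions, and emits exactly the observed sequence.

  pos 0: y in {0,1}, choose 0; start
  pos 1: y in {0,1}, choose 1; 0->1 ok
  pos 2: y in {0,1}, choose 0; 1->0 ok
  pos 3: y in {0,1}, choose 1; 0->1 ok
  pos 4: x in {2}, choose 2; 1->2 ok
  pos 5: z in {3}, choose 3; 2->3 ok
  pos 6: z in {3}, choose 3; 3->3 ok
  pos 7: y in {0,1}, choose 1; 3->1 ok
  pos 8: x in {2}, choose 2; 1->2 ok
  pos 9: z in {3}, choose 3; 2->3 ok
  pos 10: y in {0,1}, choose 0; 3->0 ok
  pos 11: x in {2}, choose 2; 0->2 ok
  pos 12: x in {2}, choose 2; 2->2 ok
  pos 13: z in {3}, choose 3; 2->3 ok
  pos 14: y in {0,1}, choose 1; 3->1 ok
  pos 15: y in {0,1}, choose 0; 1->0 ok
  pos 16: x in {2}, choose 2; 0->2 ok
  pos 17: z in {3}, choose 3; 2->3 ok
  pos 18: y in {0,1}, choose 1; 3->1 ok
  pos 19: y in {0,1}, choose 1; 1->1 ok
  pos 20: x in {2}, choose 2; 1->2 ok
  pos 21: x in {2}, choose 2; 2->2 ok
  pos 22: z in {3}, choose 3; 2->3 ok

0,1,0,1,2,3,3,1,2,3,0,2,2,3,1,0,2,3,1,1,2,2,3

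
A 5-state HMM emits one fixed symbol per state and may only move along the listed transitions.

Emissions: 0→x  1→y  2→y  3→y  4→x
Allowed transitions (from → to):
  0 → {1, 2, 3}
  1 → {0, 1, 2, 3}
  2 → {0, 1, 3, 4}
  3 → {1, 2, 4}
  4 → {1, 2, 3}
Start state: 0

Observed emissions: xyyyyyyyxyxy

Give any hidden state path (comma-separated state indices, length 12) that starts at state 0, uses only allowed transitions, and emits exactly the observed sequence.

0,1,2,3,1,1,3,2,0,3,4,3

  0: obs=x cand={0,4} pick 0 [start]
  1: obs=y cand={1,2,3} pick 1 [0->1 ok]
  2: obs=y cand={1,2,3} pick 2 [1->2 ok]
  3: obs=y cand={1,2,3} pick 3 [2->3 ok]
  4: obs=y cand={1,2,3} pick 1 [3->1 ok]
  5: obs=y cand={1,2,3} pick 1 [1->1 ok]
  6: obs=y cand={1,2,3} pick 3 [1->3 ok]
  7: obs=y cand={1,2,3} pick 2 [3->2 ok]
  8: obs=x cand={0,4} pick 0 [2->0 ok]
  9: obs=y cand={1,2,3} pick 3 [0->3 ok]
  10: obs=x cand={0,4} pick 4 [3->4 ok]
  11: obs=y cand={1,2,3} pick 3 [4->3 ok]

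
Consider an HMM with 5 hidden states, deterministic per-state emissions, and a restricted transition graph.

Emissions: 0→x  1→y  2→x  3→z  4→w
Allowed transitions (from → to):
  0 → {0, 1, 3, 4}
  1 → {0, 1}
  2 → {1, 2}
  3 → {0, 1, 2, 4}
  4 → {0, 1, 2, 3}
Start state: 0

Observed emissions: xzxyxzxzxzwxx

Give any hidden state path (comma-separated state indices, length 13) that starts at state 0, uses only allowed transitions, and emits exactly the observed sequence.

0,3,2,1,0,3,0,3,0,3,4,0,0

  0: obs=x cand={0,2} pick 0 [start]
  1: obs=z cand={3} pick 3 [0->3 ok]
  2: obs=x cand={0,2} pick 2 [3->2 ok]
  3: obs=y cand={1} pick 1 [2->1 ok]
  4: obs=x cand={0,2} pick 0 [1->0 ok]
  5: obs=z cand={3} pick 3 [0->3 ok]
  6: obs=x cand={0,2} pick 0 [3->0 ok]
  7: obs=z cand={3} pick 3 [0->3 ok]
  8: obs=x cand={0,2} pick 0 [3->0 ok]
  9: obs=z cand={3} pick 3 [0->3 ok]
  10: obs=w cand={4} pick 4 [3->4 ok]
  11: obs=x cand={0,2} pick 0 [4->0 ok]
  12: obs=x cand={0,2} pick 0 [0->0 ok]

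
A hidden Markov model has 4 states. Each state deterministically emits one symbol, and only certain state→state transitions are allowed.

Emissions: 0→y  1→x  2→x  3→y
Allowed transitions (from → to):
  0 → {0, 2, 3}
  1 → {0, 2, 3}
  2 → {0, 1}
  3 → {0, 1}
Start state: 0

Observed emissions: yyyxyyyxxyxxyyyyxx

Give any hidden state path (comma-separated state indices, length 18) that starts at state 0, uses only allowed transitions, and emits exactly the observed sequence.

0,0,3,1,0,3,0,2,1,0,2,1,3,0,0,0,2,1

  pos 0: y in {0,3}, choose 0; start
  pos 1: y in {0,3}, choose 0; 0->0 ok
  pos 2: y in {0,3}, choose 3; 0->3 ok
  pos 3: x in {1,2}, choose 1; 3->1 ok
  pos 4: y in {0,3}, choose 0; 1->0 ok
  pos 5: y in {0,3}, choose 3; 0->3 ok
  pos 6: y in {0,3}, choose 0; 3->0 ok
  pos 7: x in {1,2}, choose 2; 0->2 ok
  pos 8: x in {1,2}, choose 1; 2->1 ok
  pos 9: y in {0,3}, choose 0; 1->0 ok
  pos 10: x in {1,2}, choose 2; 0->2 ok
  pos 11: x in {1,2}, choose 1; 2->1 ok
  pos 12: y in {0,3}, choose 3; 1->3 ok
  pos 13: y in {0,3}, choose 0; 3->0 ok
  pos 14: y in {0,3}, choose 0; 0->0 ok
  pos 15: y in {0,3}, choose 0; 0->0 ok
  pos 16: x in {1,2}, choose 2; 0->2 ok
  pos 17: x in {1,2}, choose 1; 2->1 ok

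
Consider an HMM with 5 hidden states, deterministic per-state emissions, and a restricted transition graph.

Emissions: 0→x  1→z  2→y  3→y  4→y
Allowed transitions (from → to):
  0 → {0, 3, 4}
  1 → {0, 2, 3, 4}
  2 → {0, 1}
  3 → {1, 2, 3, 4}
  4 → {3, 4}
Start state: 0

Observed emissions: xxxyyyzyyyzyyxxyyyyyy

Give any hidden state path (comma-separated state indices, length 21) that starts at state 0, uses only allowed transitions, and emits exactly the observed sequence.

  pos 0: x in {0}, choose 0; start
  pos 1: x in {0}, choose 0; 0->0 ok
  pos 2: x in {0}, choose 0; 0->0 ok
  pos 3: y in {2,3,4}, choose 4; 0->4 ok
  pos 4: y in {2,3,4}, choose 3; 4->3 ok
  pos 5: y in {2,3,4}, choose 3; 3->3 ok
  pos 6: z in {1}, choose 1; 3->1 ok
  pos 7: y in {2,3,4}, choose 3; 1->3 ok
  pos 8: y in {2,3,4}, choose 3; 3->3 ok
  pos 9: y in {2,3,4}, choose 2; 3->2 ok
  pos 10: z in {1}, choose 1; 2->1 ok
  pos 11: y in {2,3,4}, choose 3; 1->3 ok
  pos 12: y in {2,3,4}, choose 2; 3->2 ok
  pos 13: x in {0}, choose 0; 2->0 ok
  pos 14: x in {0}, choose 0; 0->0 ok
  pos 15: y in {2,3,4}, choose 4; 0->4 ok
  pos 16: y in {2,3,4}, choose 4; 4->4 ok
  pos 17: y in {2,3,4}, choose 4; 4->4 ok
  pos 18: y in {2,3,4}, choose 4; 4->4 ok
  pos 19: y in {2,3,4}, choose 4; 4->4 ok
  pos 20: y in {2,3,4}, choose 3; 4->3 ok

0,0,0,4,3,3,1,3,3,2,1,3,2,0,0,4,4,4,4,4,3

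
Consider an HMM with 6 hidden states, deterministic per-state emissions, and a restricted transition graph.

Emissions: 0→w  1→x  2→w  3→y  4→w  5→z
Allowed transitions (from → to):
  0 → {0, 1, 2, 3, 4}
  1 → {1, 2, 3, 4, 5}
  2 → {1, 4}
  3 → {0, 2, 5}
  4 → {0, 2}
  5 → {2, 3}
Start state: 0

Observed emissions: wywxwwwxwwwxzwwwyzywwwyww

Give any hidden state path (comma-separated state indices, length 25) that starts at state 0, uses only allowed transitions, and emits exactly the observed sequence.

0,3,2,1,2,4,2,1,2,4,0,1,5,2,4,0,3,5,3,2,4,0,3,0,2

  0: obs=w cand={0,2,4} pick 0 [start]
  1: obs=y cand={3} pick 3 [0->3 ok]
  2: obs=w cand={0,2,4} pick 2 [3->2 ok]
  3: obs=x cand={1} pick 1 [2->1 ok]
  4: obs=w cand={0,2,4} pick 2 [1->2 ok]
  5: obs=w cand={0,2,4} pick 4 [2->4 ok]
  6: obs=w cand={0,2,4} pick 2 [4->2 ok]
  7: obs=x cand={1} pick 1 [2->1 ok]
  8: obs=w cand={0,2,4} pick 2 [1->2 ok]
  9: obs=w cand={0,2,4} pick 4 [2->4 ok]
  10: obs=w cand={0,2,4} pick 0 [4->0 ok]
  11: obs=x cand={1} pick 1 [0->1 ok]
  12: obs=z cand={5} pick 5 [1->5 ok]
  13: obs=w cand={0,2,4} pick 2 [5->2 ok]
  14: obs=w cand={0,2,4} pick 4 [2->4 ok]
  15: obs=w cand={0,2,4} pick 0 [4->0 ok]
  16: obs=y cand={3} pick 3 [0->3 ok]
  17: obs=z cand={5} pick 5 [3->5 ok]
  18: obs=y cand={3} pick 3 [5->3 ok]
  19: obs=w cand={0,2,4} pick 2 [3->2 ok]
  20: obs=w cand={0,2,4} pick 4 [2->4 ok]
  21: obs=w cand={0,2,4} pick 0 [4->0 ok]
  22: obs=y cand={3} pick 3 [0->3 ok]
  23: obs=w cand={0,2,4} pick 0 [3->0 ok]
  24: obs=w cand={0,2,4} pick 2 [0->2 ok]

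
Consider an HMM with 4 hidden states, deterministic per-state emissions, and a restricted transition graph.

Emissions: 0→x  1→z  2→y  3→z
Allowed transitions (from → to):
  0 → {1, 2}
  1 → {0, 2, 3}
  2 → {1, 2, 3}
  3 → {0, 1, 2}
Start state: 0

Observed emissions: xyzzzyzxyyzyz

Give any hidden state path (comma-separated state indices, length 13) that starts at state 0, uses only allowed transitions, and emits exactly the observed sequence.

0,2,3,1,3,2,1,0,2,2,3,2,3

  [0] x  {0}  => 0  start
  [1] y  {2}  => 2  0->2 ok
  [2] z  {1,3}  => 3  2->3 ok
  [3] z  {1,3}  => 1  3->1 ok
  [4] z  {1,3}  => 3  1->3 ok
  [5] y  {2}  => 2  3->2 ok
  [6] z  {1,3}  => 1  2->1 ok
  [7] x  {0}  => 0  1->0 ok
  [8] y  {2}  => 2  0->2 ok
  [9] y  {2}  => 2  2->2 ok
  [10] z  {1,3}  => 3  2->3 ok
  [11] y  {2}  => 2  3->2 ok
  [12] z  {1,3}  => 3  2->3 ok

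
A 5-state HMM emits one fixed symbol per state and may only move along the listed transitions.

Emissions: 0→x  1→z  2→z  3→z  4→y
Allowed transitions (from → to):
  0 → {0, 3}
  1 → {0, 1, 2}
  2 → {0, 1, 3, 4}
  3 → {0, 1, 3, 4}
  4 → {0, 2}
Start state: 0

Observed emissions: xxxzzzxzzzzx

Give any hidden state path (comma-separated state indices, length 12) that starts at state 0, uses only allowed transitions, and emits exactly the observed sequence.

0,0,0,3,3,3,0,3,3,1,1,0

  [0] x  {0}  => 0  start
  [1] x  {0}  => 0  0->0 ok
  [2] x  {0}  => 0  0->0 ok
  [3] z  {1,2,3}  => 3  0->3 ok
  [4] z  {1,2,3}  => 3  3->3 ok
  [5] z  {1,2,3}  => 3  3->3 ok
  [6] x  {0}  => 0  3->0 ok
  [7] z  {1,2,3}  => 3  0->3 ok
  [8] z  {1,2,3}  => 3  3->3 ok
  [9] z  {1,2,3}  => 1  3->1 ok
  [10] z  {1,2,3}  => 1  1->1 ok
  [11] x  {0}  => 0  1->0 ok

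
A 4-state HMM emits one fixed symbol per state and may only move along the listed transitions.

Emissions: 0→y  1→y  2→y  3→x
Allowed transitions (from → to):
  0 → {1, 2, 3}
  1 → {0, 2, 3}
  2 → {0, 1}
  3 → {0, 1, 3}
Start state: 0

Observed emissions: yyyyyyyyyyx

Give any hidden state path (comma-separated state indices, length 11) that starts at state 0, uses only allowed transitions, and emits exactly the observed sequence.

  pos 0: y in {0,1,2}, choose 0; start
  pos 1: y in {0,1,2}, choose 2; 0->2 ok
  pos 2: y in {0,1,2}, choose 1; 2->1 ok
  pos 3: y in {0,1,2}, choose 2; 1->2 ok
  pos 4: y in {0,1,2}, choose 1; 2->1 ok
  pos 5: y in {0,1,2}, choose 2; 1->2 ok
  pos 6: y in {0,1,2}, choose 0; 2->0 ok
  pos 7: y in {0,1,2}, choose 1; 0->1 ok
  pos 8: y in {0,1,2}, choose 2; 1->2 ok
  pos 9: y in {0,1,2}, choose 0; 2->0 ok
  pos 10: x in {3}, choose 3; 0->3 ok

0,2,1,2,1,2,0,1,2,0,3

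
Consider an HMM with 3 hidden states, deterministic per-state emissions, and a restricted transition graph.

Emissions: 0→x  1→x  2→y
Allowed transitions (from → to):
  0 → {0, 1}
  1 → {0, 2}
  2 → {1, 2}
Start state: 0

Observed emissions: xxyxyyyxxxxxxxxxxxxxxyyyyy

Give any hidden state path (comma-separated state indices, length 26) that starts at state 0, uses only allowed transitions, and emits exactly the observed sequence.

0,1,2,1,2,2,2,1,0,0,1,0,0,0,1,0,1,0,0,0,1,2,2,2,2,2

  t0 'x' -> {0,1}, take 0 (start)
  t1 'x' -> {0,1}, take 1 (0->1 ok)
  t2 'y' -> {2}, take 2 (1->2 ok)
  t3 'x' -> {0,1}, take 1 (2->1 ok)
  t4 'y' -> {2}, take 2 (1->2 ok)
  t5 'y' -> {2}, take 2 (2->2 ok)
  t6 'y' -> {2}, take 2 (2->2 ok)
  t7 'x' -> {0,1}, take 1 (2->1 ok)
  t8 'x' -> {0,1}, take 0 (1->0 ok)
  t9 'x' -> {0,1}, take 0 (0->0 ok)
  t10 'x' -> {0,1}, take 1 (0->1 ok)
  t11 'x' -> {0,1}, take 0 (1->0 ok)
  t12 'x' -> {0,1}, take 0 (0->0 ok)
  t13 'x' -> {0,1}, take 0 (0->0 ok)
  t14 'x' -> {0,1}, take 1 (0->1 ok)
  t15 'x' -> {0,1}, take 0 (1->0 ok)
  t16 'x' -> {0,1}, take 1 (0->1 ok)
  t17 'x' -> {0,1}, take 0 (1->0 ok)
  t18 'x' -> {0,1}, take 0 (0->0 ok)
  t19 'x' -> {0,1}, take 0 (0->0 ok)
  t20 'x' -> {0,1}, take 1 (0->1 ok)
  t21 'y' -> {2}, take 2 (1->2 ok)
  t22 'y' -> {2}, take 2 (2->2 ok)
  t23 'y' -> {2}, take 2 (2->2 ok)
  t24 'y' -> {2}, take 2 (2->2 ok)
  t25 'y' -> {2}, take 2 (2->2 ok)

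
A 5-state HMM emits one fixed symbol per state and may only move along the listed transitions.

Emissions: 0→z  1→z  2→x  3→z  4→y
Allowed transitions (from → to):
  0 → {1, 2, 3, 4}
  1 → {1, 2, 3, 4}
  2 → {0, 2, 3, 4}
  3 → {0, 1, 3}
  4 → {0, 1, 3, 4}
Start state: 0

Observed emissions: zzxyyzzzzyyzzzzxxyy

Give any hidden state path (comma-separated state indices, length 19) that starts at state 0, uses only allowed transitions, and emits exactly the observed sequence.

0,1,2,4,4,3,3,3,0,4,4,0,1,3,1,2,2,4,4

  t0 'z' -> {0,1,3}, take 0 (start)
  t1 'z' -> {0,1,3}, take 1 (0->1 ok)
  t2 'x' -> {2}, take 2 (1->2 ok)
  t3 'y' -> {4}, take 4 (2->4 ok)
  t4 'y' -> {4}, take 4 (4->4 ok)
  t5 'z' -> {0,1,3}, take 3 (4->3 ok)
  t6 'z' -> {0,1,3}, take 3 (3->3 ok)
  t7 'z' -> {0,1,3}, take 3 (3->3 ok)
  t8 'z' -> {0,1,3}, take 0 (3->0 ok)
  t9 'y' -> {4}, take 4 (0->4 ok)
  t10 'y' -> {4}, take 4 (4->4 ok)
  t11 'z' -> {0,1,3}, take 0 (4->0 ok)
  t12 'z' -> {0,1,3}, take 1 (0->1 ok)
  t13 'z' -> {0,1,3}, take 3 (1->3 ok)
  t14 'z' -> {0,1,3}, take 1 (3->1 ok)
  t15 'x' -> {2}, take 2 (1->2 ok)
  t16 'x' -> {2}, take 2 (2->2 ok)
  t17 'y' -> {4}, take 4 (2->4 ok)
  t18 'y' -> {4}, take 4 (4->4 ok)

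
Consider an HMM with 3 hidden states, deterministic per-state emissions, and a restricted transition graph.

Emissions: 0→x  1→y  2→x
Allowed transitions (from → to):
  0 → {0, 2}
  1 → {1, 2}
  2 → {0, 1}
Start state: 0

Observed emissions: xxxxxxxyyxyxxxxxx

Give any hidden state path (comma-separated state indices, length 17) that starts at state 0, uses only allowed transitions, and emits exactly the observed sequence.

0,0,2,0,2,0,2,1,1,2,1,2,0,2,0,0,0

  t0 'x' -> {0,2}, take 0 (start)
  t1 'x' -> {0,2}, take 0 (0->0 ok)
  t2 'x' -> {0,2}, take 2 (0->2 ok)
  t3 'x' -> {0,2}, take 0 (2->0 ok)
  t4 'x' -> {0,2}, take 2 (0->2 ok)
  t5 'x' -> {0,2}, take 0 (2->0 ok)
  t6 'x' -> {0,2}, take 2 (0->2 ok)
  t7 'y' -> {1}, take 1 (2->1 ok)
  t8 'y' -> {1}, take 1 (1->1 ok)
  t9 'x' -> {0,2}, take 2 (1->2 ok)
  t10 'y' -> {1}, take 1 (2->1 ok)
  t11 'x' -> {0,2}, take 2 (1->2 ok)
  t12 'x' -> {0,2}, take 0 (2->0 ok)
  t13 'x' -> {0,2}, take 2 (0->2 ok)
  t14 'x' -> {0,2}, take 0 (2->0 ok)
  t15 'x' -> {0,2}, take 0 (0->0 ok)
  t16 'x' -> {0,2}, take 0 (0->0 ok)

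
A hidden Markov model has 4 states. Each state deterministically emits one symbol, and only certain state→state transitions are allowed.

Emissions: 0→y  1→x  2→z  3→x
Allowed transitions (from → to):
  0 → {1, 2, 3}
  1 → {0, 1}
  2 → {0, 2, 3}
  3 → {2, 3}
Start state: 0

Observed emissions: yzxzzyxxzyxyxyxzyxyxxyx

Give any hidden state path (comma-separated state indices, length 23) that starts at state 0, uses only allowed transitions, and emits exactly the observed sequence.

  0: obs=y cand={0} pick 0 [start]
  1: obs=z cand={2} pick 2 [0->2 ok]
  2: obs=x cand={1,3} pick 3 [2->3 ok]
  3: obs=z cand={2} pick 2 [3->2 ok]
  4: obs=z cand={2} pick 2 [2->2 ok]
  5: obs=y cand={0} pick 0 [2->0 ok]
  6: obs=x cand={1,3} pick 3 [0->3 ok]
  7: obs=x cand={1,3} pick 3 [3->3 ok]
  8: obs=z cand={2} pick 2 [3->2 ok]
  9: obs=y cand={0} pick 0 [2->0 ok]
  10: obs=x cand={1,3} pick 1 [0->1 ok]
  11: obs=y cand={0} pick 0 [1->0 ok]
  12: obs=x cand={1,3} pick 1 [0->1 ok]
  13: obs=y cand={0} pick 0 [1->0 ok]
  14: obs=x cand={1,3} pick 3 [0->3 ok]
  15: obs=z cand={2} pick 2 [3->2 ok]
  16: obs=y cand={0} pick 0 [2->0 ok]
  17: obs=x cand={1,3} pick 1 [0->1 ok]
  18: obs=y cand={0} pick 0 [1->0 ok]
  19: obs=x cand={1,3} pick 1 [0->1 ok]
  20: obs=x cand={1,3} pick 1 [1->1 ok]
  21: obs=y cand={0} pick 0 [1->0 ok]
  22: obs=x cand={1,3} pick 1 [0->1 ok]

0,2,3,2,2,0,3,3,2,0,1,0,1,0,3,2,0,1,0,1,1,0,1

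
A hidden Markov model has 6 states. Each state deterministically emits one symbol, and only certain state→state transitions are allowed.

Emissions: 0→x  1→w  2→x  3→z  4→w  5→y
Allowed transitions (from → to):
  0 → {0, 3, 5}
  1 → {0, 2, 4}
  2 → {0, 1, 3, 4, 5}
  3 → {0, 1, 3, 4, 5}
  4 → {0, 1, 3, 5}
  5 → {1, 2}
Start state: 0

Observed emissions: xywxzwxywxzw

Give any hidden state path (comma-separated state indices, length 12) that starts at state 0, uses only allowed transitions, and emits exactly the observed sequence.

  t0 'x' -> {0,2}, take 0 (start)
  t1 'y' -> {5}, take 5 (0->5 ok)
  t2 'w' -> {1,4}, take 1 (5->1 ok)
  t3 'x' -> {0,2}, take 0 (1->0 ok)
  t4 'z' -> {3}, take 3 (0->3 ok)
  t5 'w' -> {1,4}, take 1 (3->1 ok)
  t6 'x' -> {0,2}, take 2 (1->2 ok)
  t7 'y' -> {5}, take 5 (2->5 ok)
  t8 'w' -> {1,4}, take 1 (5->1 ok)
  t9 'x' -> {0,2}, take 2 (1->2 ok)
  t10 'z' -> {3}, take 3 (2->3 ok)
  t11 'w' -> {1,4}, take 1 (3->1 ok)

0,5,1,0,3,1,2,5,1,2,3,1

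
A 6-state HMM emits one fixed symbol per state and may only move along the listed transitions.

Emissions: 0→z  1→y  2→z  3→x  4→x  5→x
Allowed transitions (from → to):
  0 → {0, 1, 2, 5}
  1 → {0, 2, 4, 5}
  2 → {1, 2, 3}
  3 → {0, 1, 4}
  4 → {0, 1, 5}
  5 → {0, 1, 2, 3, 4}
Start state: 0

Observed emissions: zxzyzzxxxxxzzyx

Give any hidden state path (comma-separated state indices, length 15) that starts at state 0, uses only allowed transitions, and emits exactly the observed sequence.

  t0 'z' -> {0,2}, take 0 (start)
  t1 'x' -> {3,4,5}, take 5 (0->5 ok)
  t2 'z' -> {0,2}, take 0 (5->0 ok)
  t3 'y' -> {1}, take 1 (0->1 ok)
  t4 'z' -> {0,2}, take 0 (1->0 ok)
  t5 'z' -> {0,2}, take 0 (0->0 ok)
  t6 'x' -> {3,4,5}, take 5 (0->5 ok)
  t7 'x' -> {3,4,5}, take 4 (5->4 ok)
  t8 'x' -> {3,4,5}, take 5 (4->5 ok)
  t9 'x' -> {3,4,5}, take 3 (5->3 ok)
  t10 'x' -> {3,4,5}, take 4 (3->4 ok)
  t11 'z' -> {0,2}, take 0 (4->0 ok)
  t12 'z' -> {0,2}, take 2 (0->2 ok)
  t13 'y' -> {1}, take 1 (2->1 ok)
  t14 'x' -> {3,4,5}, take 4 (1->4 ok)

0,5,0,1,0,0,5,4,5,3,4,0,2,1,4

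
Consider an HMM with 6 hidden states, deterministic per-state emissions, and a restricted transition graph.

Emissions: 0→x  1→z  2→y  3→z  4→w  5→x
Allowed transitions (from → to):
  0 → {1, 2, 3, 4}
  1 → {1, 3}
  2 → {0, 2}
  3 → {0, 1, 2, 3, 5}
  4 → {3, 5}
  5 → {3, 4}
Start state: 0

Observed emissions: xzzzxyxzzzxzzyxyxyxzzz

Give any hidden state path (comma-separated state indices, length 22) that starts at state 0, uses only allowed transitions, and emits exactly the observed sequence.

0,3,1,3,0,2,0,1,1,3,0,3,3,2,0,2,0,2,0,1,3,3

  0: obs=x cand={0,5} pick 0 [start]
  1: obs=z cand={1,3} pick 3 [0->3 ok]
  2: obs=z cand={1,3} pick 1 [3->1 ok]
  3: obs=z cand={1,3} pick 3 [1->3 ok]
  4: obs=x cand={0,5} pick 0 [3->0 ok]
  5: obs=y cand={2} pick 2 [0->2 ok]
  6: obs=x cand={0,5} pick 0 [2->0 ok]
  7: obs=z cand={1,3} pick 1 [0->1 ok]
  8: obs=z cand={1,3} pick 1 [1->1 ok]
  9: obs=z cand={1,3} pick 3 [1->3 ok]
  10: obs=x cand={0,5} pick 0 [3->0 ok]
  11: obs=z cand={1,3} pick 3 [0->3 ok]
  12: obs=z cand={1,3} pick 3 [3->3 ok]
  13: obs=y cand={2} pick 2 [3->2 ok]
  14: obs=x cand={0,5} pick 0 [2->0 ok]
  15: obs=y cand={2} pick 2 [0->2 ok]
  16: obs=x cand={0,5} pick 0 [2->0 ok]
  17: obs=y cand={2} pick 2 [0->2 ok]
  18: obs=x cand={0,5} pick 0 [2->0 ok]
  19: obs=z cand={1,3} pick 1 [0->1 ok]
  20: obs=z cand={1,3} pick 3 [1->3 ok]
  21: obs=z cand={1,3} pick 3 [3->3 ok]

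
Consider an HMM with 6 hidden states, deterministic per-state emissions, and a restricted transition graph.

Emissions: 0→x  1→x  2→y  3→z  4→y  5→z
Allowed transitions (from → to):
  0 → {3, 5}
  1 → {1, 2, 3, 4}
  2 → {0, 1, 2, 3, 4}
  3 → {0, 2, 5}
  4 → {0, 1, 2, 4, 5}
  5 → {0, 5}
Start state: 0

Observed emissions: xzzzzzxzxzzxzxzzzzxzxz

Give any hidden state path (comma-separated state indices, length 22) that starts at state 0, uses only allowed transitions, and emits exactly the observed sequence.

  [0] x  {0,1}  => 0  start
  [1] z  {3,5}  => 5  0->5 ok
  [2] z  {3,5}  => 5  5->5 ok
  [3] z  {3,5}  => 5  5->5 ok
  [4] z  {3,5}  => 5  5->5 ok
  [5] z  {3,5}  => 5  5->5 ok
  [6] x  {0,1}  => 0  5->0 ok
  [7] z  {3,5}  => 3  0->3 ok
  [8] x  {0,1}  => 0  3->0 ok
  [9] z  {3,5}  => 5  0->5 ok
  [10] z  {3,5}  => 5  5->5 ok
  [11] x  {0,1}  => 0  5->0 ok
  [12] z  {3,5}  => 3  0->3 ok
  [13] x  {0,1}  => 0  3->0 ok
  [14] z  {3,5}  => 3  0->3 ok
  [15] z  {3,5}  => 5  3->5 ok
  [16] z  {3,5}  => 5  5->5 ok
  [17] z  {3,5}  => 5  5->5 ok
  [18] x  {0,1}  => 0  5->0 ok
  [19] z  {3,5}  => 3  0->3 ok
  [20] x  {0,1}  => 0  3->0 ok
  [21] z  {3,5}  => 3  0->3 ok

0,5,5,5,5,5,0,3,0,5,5,0,3,0,3,5,5,5,0,3,0,3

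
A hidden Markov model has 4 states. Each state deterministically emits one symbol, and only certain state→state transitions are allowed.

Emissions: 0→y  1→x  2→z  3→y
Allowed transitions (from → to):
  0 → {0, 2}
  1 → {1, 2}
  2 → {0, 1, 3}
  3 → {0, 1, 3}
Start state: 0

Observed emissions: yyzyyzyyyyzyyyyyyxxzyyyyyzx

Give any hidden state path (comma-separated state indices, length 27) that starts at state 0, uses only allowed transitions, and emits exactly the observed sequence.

  [0] y  {0,3}  => 0  start
  [1] y  {0,3}  => 0  0->0 ok
  [2] z  {2}  => 2  0->2 ok
  [3] y  {0,3}  => 0  2->0 ok
  [4] y  {0,3}  => 0  0->0 ok
  [5] z  {2}  => 2  0->2 ok
  [6] y  {0,3}  => 3  2->3 ok
  [7] y  {0,3}  => 3  3->3 ok
  [8] y  {0,3}  => 0  3->0 ok
  [9] y  {0,3}  => 0  0->0 ok
  [10] z  {2}  => 2  0->2 ok
  [11] y  {0,3}  => 3  2->3 ok
  [12] y  {0,3}  => 3  3->3 ok
  [13] y  {0,3}  => 3  3->3 ok
  [14] y  {0,3}  => 3  3->3 ok
  [15] y  {0,3}  => 3  3->3 ok
  [16] y  {0,3}  => 3  3->3 ok
  [17] x  {1}  => 1  3->1 ok
  [18] x  {1}  => 1  1->1 ok
  [19] z  {2}  => 2  1->2 ok
  [20] y  {0,3}  => 3  2->3 ok
  [21] y  {0,3}  => 0  3->0 ok
  [22] y  {0,3}  => 0  0->0 ok
  [23] y  {0,3}  => 0  0->0 ok
  [24] y  {0,3}  => 0  0->0 ok
  [25] z  {2}  => 2  0->2 ok
  [26] x  {1}  => 1  2->1 ok

0,0,2,0,0,2,3,3,0,0,2,3,3,3,3,3,3,1,1,2,3,0,0,0,0,2,1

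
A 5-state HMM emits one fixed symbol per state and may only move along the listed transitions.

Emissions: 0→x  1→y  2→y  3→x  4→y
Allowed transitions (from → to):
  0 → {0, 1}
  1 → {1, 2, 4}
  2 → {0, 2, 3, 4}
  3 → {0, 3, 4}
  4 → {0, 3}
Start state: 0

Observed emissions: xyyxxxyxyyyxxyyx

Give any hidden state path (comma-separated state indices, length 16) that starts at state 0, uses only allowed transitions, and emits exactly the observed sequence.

  [0] x  {0,3}  => 0  start
  [1] y  {1,2,4}  => 1  0->1 ok
  [2] y  {1,2,4}  => 2  1->2 ok
  [3] x  {0,3}  => 3  2->3 ok
  [4] x  {0,3}  => 3  3->3 ok
  [5] x  {0,3}  => 3  3->3 ok
  [6] y  {1,2,4}  => 4  3->4 ok
  [7] x  {0,3}  => 0  4->0 ok
  [8] y  {1,2,4}  => 1  0->1 ok
  [9] y  {1,2,4}  => 1  1->1 ok
  [10] y  {1,2,4}  => 4  1->4 ok
  [11] x  {0,3}  => 3  4->3 ok
  [12] x  {0,3}  => 0  3->0 ok
  [13] y  {1,2,4}  => 1  0->1 ok
  [14] y  {1,2,4}  => 4  1->4 ok
  [15] x  {0,3}  => 0  4->0 ok

0,1,2,3,3,3,4,0,1,1,4,3,0,1,4,0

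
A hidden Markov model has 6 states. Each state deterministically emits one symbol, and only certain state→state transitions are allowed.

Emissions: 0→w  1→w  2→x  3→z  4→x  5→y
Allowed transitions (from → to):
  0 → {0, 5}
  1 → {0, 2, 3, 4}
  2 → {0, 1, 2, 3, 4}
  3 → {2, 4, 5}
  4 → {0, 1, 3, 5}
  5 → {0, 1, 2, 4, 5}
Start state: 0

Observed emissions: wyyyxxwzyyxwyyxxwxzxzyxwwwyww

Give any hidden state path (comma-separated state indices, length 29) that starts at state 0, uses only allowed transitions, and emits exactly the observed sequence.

  [0] w  {0,1}  => 0  start
  [1] y  {5}  => 5  0->5 ok
  [2] y  {5}  => 5  5->5 ok
  [3] y  {5}  => 5  5->5 ok
  [4] x  {2,4}  => 2  5->2 ok
  [5] x  {2,4}  => 4  2->4 ok
  [6] w  {0,1}  => 1  4->1 ok
  [7] z  {3}  => 3  1->3 ok
  [8] y  {5}  => 5  3->5 ok
  [9] y  {5}  => 5  5->5 ok
  [10] x  {2,4}  => 4  5->4 ok
  [11] w  {0,1}  => 0  4->0 ok
  [12] y  {5}  => 5  0->5 ok
  [13] y  {5}  => 5  5->5 ok
  [14] x  {2,4}  => 2  5->2 ok
  [15] x  {2,4}  => 2  2->2 ok
  [16] w  {0,1}  => 1  2->1 ok
  [17] x  {2,4}  => 4  1->4 ok
  [18] z  {3}  => 3  4->3 ok
  [19] x  {2,4}  => 4  3->4 ok
  [20] z  {3}  => 3  4->3 ok
  [21] y  {5}  => 5  3->5 ok
  [22] x  {2,4}  => 4  5->4 ok
  [23] w  {0,1}  => 1  4->1 ok
  [24] w  {0,1}  => 0  1->0 ok
  [25] w  {0,1}  => 0  0->0 ok
  [26] y  {5}  => 5  0->5 ok
  [27] w  {0,1}  => 1  5->1 ok
  [28] w  {0,1}  => 0  1->0 ok

0,5,5,5,2,4,1,3,5,5,4,0,5,5,2,2,1,4,3,4,3,5,4,1,0,0,5,1,0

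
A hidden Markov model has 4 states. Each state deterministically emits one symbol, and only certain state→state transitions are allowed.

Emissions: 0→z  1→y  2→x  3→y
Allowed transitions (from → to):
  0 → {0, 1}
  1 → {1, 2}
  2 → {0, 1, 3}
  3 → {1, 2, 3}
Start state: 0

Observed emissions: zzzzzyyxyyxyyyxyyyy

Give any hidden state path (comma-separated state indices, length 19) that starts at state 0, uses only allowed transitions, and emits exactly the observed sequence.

0,0,0,0,0,1,1,2,3,1,2,3,1,1,2,3,3,3,3

  t0 'z' -> {0}, take 0 (start)
  t1 'z' -> {0}, take 0 (0->0 ok)
  t2 'z' -> {0}, take 0 (0->0 ok)
  t3 'z' -> {0}, take 0 (0->0 ok)
  t4 'z' -> {0}, take 0 (0->0 ok)
  t5 'y' -> {1,3}, take 1 (0->1 ok)
  t6 'y' -> {1,3}, take 1 (1->1 ok)
  t7 'x' -> {2}, take 2 (1->2 ok)
  t8 'y' -> {1,3}, take 3 (2->3 ok)
  t9 'y' -> {1,3}, take 1 (3->1 ok)
  t10 'x' -> {2}, take 2 (1->2 ok)
  t11 'y' -> {1,3}, take 3 (2->3 ok)
  t12 'y' -> {1,3}, take 1 (3->1 ok)
  t13 'y' -> {1,3}, take 1 (1->1 ok)
  t14 'x' -> {2}, take 2 (1->2 ok)
  t15 'y' -> {1,3}, take 3 (2->3 ok)
  t16 'y' -> {1,3}, take 3 (3->3 ok)
  t17 'y' -> {1,3}, take 3 (3->3 ok)
  t18 'y' -> {1,3}, take 3 (3->3 ok)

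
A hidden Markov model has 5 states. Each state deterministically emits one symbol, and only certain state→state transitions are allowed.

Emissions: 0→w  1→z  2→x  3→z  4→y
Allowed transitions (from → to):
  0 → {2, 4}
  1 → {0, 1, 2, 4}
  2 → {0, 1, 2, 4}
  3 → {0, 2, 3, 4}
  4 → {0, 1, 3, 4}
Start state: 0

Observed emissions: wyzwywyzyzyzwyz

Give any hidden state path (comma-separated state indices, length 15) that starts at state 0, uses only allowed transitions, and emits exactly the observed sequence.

0,4,3,0,4,0,4,3,4,3,4,1,0,4,3

  [0] w  {0}  => 0  start
  [1] y  {4}  => 4  0->4 ok
  [2] z  {1,3}  => 3  4->3 ok
  [3] w  {0}  => 0  3->0 ok
  [4] y  {4}  => 4  0->4 ok
  [5] w  {0}  => 0  4->0 ok
  [6] y  {4}  => 4  0->4 ok
  [7] z  {1,3}  => 3  4->3 ok
  [8] y  {4}  => 4  3->4 ok
  [9] z  {1,3}  => 3  4->3 ok
  [10] y  {4}  => 4  3->4 ok
  [11] z  {1,3}  => 1  4->1 ok
  [12] w  {0}  => 0  1->0 ok
  [13] y  {4}  => 4  0->4 ok
  [14] z  {1,3}  => 3  4->3 ok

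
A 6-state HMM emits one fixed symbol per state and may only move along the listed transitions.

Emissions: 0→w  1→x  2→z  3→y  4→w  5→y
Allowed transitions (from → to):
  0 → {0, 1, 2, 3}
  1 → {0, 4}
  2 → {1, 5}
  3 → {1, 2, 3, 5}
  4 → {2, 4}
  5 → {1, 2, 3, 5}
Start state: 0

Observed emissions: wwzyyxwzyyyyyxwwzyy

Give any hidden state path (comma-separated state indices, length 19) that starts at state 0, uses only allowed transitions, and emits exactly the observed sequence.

0,0,2,5,3,1,0,2,5,5,3,5,3,1,0,0,2,5,5

  [0] w  {0,4}  => 0  start
  [1] w  {0,4}  => 0  0->0 ok
  [2] z  {2}  => 2  0->2 ok
  [3] y  {3,5}  => 5  2->5 ok
  [4] y  {3,5}  => 3  5->3 ok
  [5] x  {1}  => 1  3->1 ok
  [6] w  {0,4}  => 0  1->0 ok
  [7] z  {2}  => 2  0->2 ok
  [8] y  {3,5}  => 5  2->5 ok
  [9] y  {3,5}  => 5  5->5 ok
  [10] y  {3,5}  => 3  5->3 ok
  [11] y  {3,5}  => 5  3->5 ok
  [12] y  {3,5}  => 3  5->3 ok
  [13] x  {1}  => 1  3->1 ok
  [14] w  {0,4}  => 0  1->0 ok
  [15] w  {0,4}  => 0  0->0 ok
  [16] z  {2}  => 2  0->2 ok
  [17] y  {3,5}  => 5  2->5 ok
  [18] y  {3,5}  => 5  5->5 ok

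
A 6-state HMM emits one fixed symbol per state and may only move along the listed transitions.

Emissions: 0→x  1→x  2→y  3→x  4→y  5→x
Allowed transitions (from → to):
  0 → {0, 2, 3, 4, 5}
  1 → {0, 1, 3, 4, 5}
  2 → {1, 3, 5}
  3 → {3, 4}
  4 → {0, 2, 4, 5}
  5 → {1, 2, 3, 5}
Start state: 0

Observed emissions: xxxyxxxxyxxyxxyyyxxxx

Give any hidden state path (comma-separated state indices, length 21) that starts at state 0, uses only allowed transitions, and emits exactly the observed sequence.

  [0] x  {0,1,3,5}  => 0  start
  [1] x  {0,1,3,5}  => 3  0->3 ok
  [2] x  {0,1,3,5}  => 3  3->3 ok
  [3] y  {2,4}  => 4  3->4 ok
  [4] x  {0,1,3,5}  => 5  4->5 ok
  [5] x  {0,1,3,5}  => 1  5->1 ok
  [6] x  {0,1,3,5}  => 1  1->1 ok
  [7] x  {0,1,3,5}  => 0  1->0 ok
  [8] y  {2,4}  => 2  0->2 ok
  [9] x  {0,1,3,5}  => 1  2->1 ok
  [10] x  {0,1,3,5}  => 3  1->3 ok
  [11] y  {2,4}  => 4  3->4 ok
  [12] x  {0,1,3,5}  => 5  4->5 ok
  [13] x  {0,1,3,5}  => 1  5->1 ok
  [14] y  {2,4}  => 4  1->4 ok
  [15] y  {2,4}  => 4  4->4 ok
  [16] y  {2,4}  => 2  4->2 ok
  [17] x  {0,1,3,5}  => 5  2->5 ok
  [18] x  {0,1,3,5}  => 5  5->5 ok
  [19] x  {0,1,3,5}  => 3  5->3 ok
  [20] x  {0,1,3,5}  => 3  3->3 ok

0,3,3,4,5,1,1,0,2,1,3,4,5,1,4,4,2,5,5,3,3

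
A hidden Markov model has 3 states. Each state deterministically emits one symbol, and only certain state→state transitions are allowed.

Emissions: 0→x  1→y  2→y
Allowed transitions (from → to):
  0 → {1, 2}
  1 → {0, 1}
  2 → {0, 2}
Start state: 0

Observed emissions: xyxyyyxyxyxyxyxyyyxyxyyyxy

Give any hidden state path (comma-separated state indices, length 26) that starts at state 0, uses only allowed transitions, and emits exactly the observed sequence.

0,2,0,2,2,2,0,2,0,2,0,2,0,1,0,2,2,2,0,1,0,1,1,1,0,2

  0: obs=x cand={0} pick 0 [start]
  1: obs=y cand={1,2} pick 2 [0->2 ok]
  2: obs=x cand={0} pick 0 [2->0 ok]
  3: obs=y cand={1,2} pick 2 [0->2 ok]
  4: obs=y cand={1,2} pick 2 [2->2 ok]
  5: obs=y cand={1,2} pick 2 [2->2 ok]
  6: obs=x cand={0} pick 0 [2->0 ok]
  7: obs=y cand={1,2} pick 2 [0->2 ok]
  8: obs=x cand={0} pick 0 [2->0 ok]
  9: obs=y cand={1,2} pick 2 [0->2 ok]
  10: obs=x cand={0} pick 0 [2->0 ok]
  11: obs=y cand={1,2} pick 2 [0->2 ok]
  12: obs=x cand={0} pick 0 [2->0 ok]
  13: obs=y cand={1,2} pick 1 [0->1 ok]
  14: obs=x cand={0} pick 0 [1->0 ok]
  15: obs=y cand={1,2} pick 2 [0->2 ok]
  16: obs=y cand={1,2} pick 2 [2->2 ok]
  17: obs=y cand={1,2} pick 2 [2->2 ok]
  18: obs=x cand={0} pick 0 [2->0 ok]
  19: obs=y cand={1,2} pick 1 [0->1 ok]
  20: obs=x cand={0} pick 0 [1->0 ok]
  21: obs=y cand={1,2} pick 1 [0->1 ok]
  22: obs=y cand={1,2} pick 1 [1->1 ok]
  23: obs=y cand={1,2} pick 1 [1->1 ok]
  24: obs=x cand={0} pick 0 [1->0 ok]
  25: obs=y cand={1,2} pick 2 [0->2 ok]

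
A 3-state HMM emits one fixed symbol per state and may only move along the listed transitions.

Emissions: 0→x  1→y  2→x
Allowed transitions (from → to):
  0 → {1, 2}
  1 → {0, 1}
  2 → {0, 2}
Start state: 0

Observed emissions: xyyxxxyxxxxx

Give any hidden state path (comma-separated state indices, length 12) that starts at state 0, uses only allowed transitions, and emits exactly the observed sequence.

  t0 'x' -> {0,2}, take 0 (start)
  t1 'y' -> {1}, take 1 (0->1 ok)
  t2 'y' -> {1}, take 1 (1->1 ok)
  t3 'x' -> {0,2}, take 0 (1->0 ok)
  t4 'x' -> {0,2}, take 2 (0->2 ok)
  t5 'x' -> {0,2}, take 0 (2->0 ok)
  t6 'y' -> {1}, take 1 (0->1 ok)
  t7 'x' -> {0,2}, take 0 (1->0 ok)
  t8 'x' -> {0,2}, take 2 (0->2 ok)
  t9 'x' -> {0,2}, take 2 (2->2 ok)
  t10 'x' -> {0,2}, take 2 (2->2 ok)
  t11 'x' -> {0,2}, take 0 (2->0 ok)

0,1,1,0,2,0,1,0,2,2,2,0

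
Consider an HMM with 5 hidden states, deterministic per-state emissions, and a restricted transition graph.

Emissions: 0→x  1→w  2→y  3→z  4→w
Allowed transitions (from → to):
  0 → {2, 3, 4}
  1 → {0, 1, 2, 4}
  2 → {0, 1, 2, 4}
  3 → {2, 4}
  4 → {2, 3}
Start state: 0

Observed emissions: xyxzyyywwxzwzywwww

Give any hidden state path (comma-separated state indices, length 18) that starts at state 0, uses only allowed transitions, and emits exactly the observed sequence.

0,2,0,3,2,2,2,1,1,0,3,4,3,2,1,1,1,1

  [0] x  {0}  => 0  start
  [1] y  {2}  => 2  0->2 ok
  [2] x  {0}  => 0  2->0 ok
  [3] z  {3}  => 3  0->3 ok
  [4] y  {2}  => 2  3->2 ok
  [5] y  {2}  => 2  2->2 ok
  [6] y  {2}  => 2  2->2 ok
  [7] w  {1,4}  => 1  2->1 ok
  [8] w  {1,4}  => 1  1->1 ok
  [9] x  {0}  => 0  1->0 ok
  [10] z  {3}  => 3  0->3 ok
  [11] w  {1,4}  => 4  3->4 ok
  [12] z  {3}  => 3  4->3 ok
  [13] y  {2}  => 2  3->2 ok
  [14] w  {1,4}  => 1  2->1 ok
  [15] w  {1,4}  => 1  1->1 ok
  [16] w  {1,4}  => 1  1->1 ok
  [17] w  {1,4}  => 1  1->1 ok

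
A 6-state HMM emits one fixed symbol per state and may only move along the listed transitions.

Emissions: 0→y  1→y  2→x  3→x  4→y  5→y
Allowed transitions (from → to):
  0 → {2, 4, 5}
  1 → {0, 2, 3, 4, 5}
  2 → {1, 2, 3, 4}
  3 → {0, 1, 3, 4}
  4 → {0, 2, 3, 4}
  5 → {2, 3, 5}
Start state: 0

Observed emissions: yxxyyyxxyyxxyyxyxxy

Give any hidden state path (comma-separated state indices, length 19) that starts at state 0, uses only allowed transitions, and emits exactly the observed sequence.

0,2,2,4,0,4,2,3,0,5,2,3,0,5,3,0,2,2,4

  t0 'y' -> {0,1,4,5}, take 0 (start)
  t1 'x' -> {2,3}, take 2 (0->2 ok)
  t2 'x' -> {2,3}, take 2 (2->2 ok)
  t3 'y' -> {0,1,4,5}, take 4 (2->4 ok)
  t4 'y' -> {0,1,4,5}, take 0 (4->0 ok)
  t5 'y' -> {0,1,4,5}, take 4 (0->4 ok)
  t6 'x' -> {2,3}, take 2 (4->2 ok)
  t7 'x' -> {2,3}, take 3 (2->3 ok)
  t8 'y' -> {0,1,4,5}, take 0 (3->0 ok)
  t9 'y' -> {0,1,4,5}, take 5 (0->5 ok)
  t10 'x' -> {2,3}, take 2 (5->2 ok)
  t11 'x' -> {2,3}, take 3 (2->3 ok)
  t12 'y' -> {0,1,4,5}, take 0 (3->0 ok)
  t13 'y' -> {0,1,4,5}, take 5 (0->5 ok)
  t14 'x' -> {2,3}, take 3 (5->3 ok)
  t15 'y' -> {0,1,4,5}, take 0 (3->0 ok)
  t16 'x' -> {2,3}, take 2 (0->2 ok)
  t17 'x' -> {2,3}, take 2 (2->2 ok)
  t18 'y' -> {0,1,4,5}, take 4 (2->4 ok)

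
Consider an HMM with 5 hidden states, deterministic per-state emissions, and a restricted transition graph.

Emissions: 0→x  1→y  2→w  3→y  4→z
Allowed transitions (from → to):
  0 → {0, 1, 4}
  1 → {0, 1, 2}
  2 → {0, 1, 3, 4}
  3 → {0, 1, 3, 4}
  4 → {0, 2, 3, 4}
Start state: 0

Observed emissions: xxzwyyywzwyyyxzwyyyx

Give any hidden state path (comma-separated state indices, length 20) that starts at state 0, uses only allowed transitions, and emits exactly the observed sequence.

0,0,4,2,3,3,1,2,4,2,3,3,1,0,4,2,1,1,1,0

  pos 0: x in {0}, choose 0; start
  pos 1: x in {0}, choose 0; 0->0 ok
  pos 2: z in {4}, choose 4; 0->4 ok
  pos 3: w in {2}, choose 2; 4->2 ok
  pos 4: y in {1,3}, choose 3; 2->3 ok
  pos 5: y in {1,3}, choose 3; 3->3 ok
  pos 6: y in {1,3}, choose 1; 3->1 ok
  pos 7: w in {2}, choose 2; 1->2 ok
  pos 8: z in {4}, choose 4; 2->4 ok
  pos 9: w in {2}, choose 2; 4->2 ok
  pos 10: y in {1,3}, choose 3; 2->3 ok
  pos 11: y in {1,3}, choose 3; 3->3 ok
  pos 12: y in {1,3}, choose 1; 3->1 ok
  pos 13: x in {0}, choose 0; 1->0 ok
  pos 14: z in {4}, choose 4; 0->4 ok
  pos 15: w in {2}, choose 2; 4->2 ok
  pos 16: y in {1,3}, choose 1; 2->1 ok
  pos 17: y in {1,3}, choose 1; 1->1 ok
  pos 18: y in {1,3}, choose 1; 1->1 ok
  pos 19: x in {0}, choose 0; 1->0 ok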